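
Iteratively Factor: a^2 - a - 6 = (a - 3)*(a + 2)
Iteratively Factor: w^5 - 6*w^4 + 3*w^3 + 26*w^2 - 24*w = (w - 1)*(w^4 - 5*w^3 - 2*w^2 + 24*w) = w*(w - 1)*(w^3 - 5*w^2 - 2*w + 24) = w*(w - 4)*(w - 1)*(w^2 - w - 6) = w*(w - 4)*(w - 3)*(w - 1)*(w + 2)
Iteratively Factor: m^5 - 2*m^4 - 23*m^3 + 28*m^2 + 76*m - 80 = (m + 4)*(m^4 - 6*m^3 + m^2 + 24*m - 20) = (m - 2)*(m + 4)*(m^3 - 4*m^2 - 7*m + 10) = (m - 2)*(m - 1)*(m + 4)*(m^2 - 3*m - 10) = (m - 5)*(m - 2)*(m - 1)*(m + 4)*(m + 2)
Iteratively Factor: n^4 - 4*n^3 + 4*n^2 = (n - 2)*(n^3 - 2*n^2) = (n - 2)^2*(n^2) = n*(n - 2)^2*(n)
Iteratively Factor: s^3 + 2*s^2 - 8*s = (s - 2)*(s^2 + 4*s) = s*(s - 2)*(s + 4)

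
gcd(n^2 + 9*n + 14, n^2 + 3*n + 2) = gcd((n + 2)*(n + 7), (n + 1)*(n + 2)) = n + 2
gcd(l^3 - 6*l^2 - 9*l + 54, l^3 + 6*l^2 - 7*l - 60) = l - 3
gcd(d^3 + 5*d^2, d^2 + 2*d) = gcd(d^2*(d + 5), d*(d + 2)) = d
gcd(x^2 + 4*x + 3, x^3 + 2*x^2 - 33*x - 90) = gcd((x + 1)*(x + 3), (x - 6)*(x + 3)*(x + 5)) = x + 3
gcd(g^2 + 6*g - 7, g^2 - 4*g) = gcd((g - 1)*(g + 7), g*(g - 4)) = 1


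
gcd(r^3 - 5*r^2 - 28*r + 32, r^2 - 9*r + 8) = r^2 - 9*r + 8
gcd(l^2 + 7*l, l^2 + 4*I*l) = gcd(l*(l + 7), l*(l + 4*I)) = l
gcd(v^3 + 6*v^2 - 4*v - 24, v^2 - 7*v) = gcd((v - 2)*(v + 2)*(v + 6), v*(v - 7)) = 1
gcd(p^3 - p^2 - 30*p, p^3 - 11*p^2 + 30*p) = p^2 - 6*p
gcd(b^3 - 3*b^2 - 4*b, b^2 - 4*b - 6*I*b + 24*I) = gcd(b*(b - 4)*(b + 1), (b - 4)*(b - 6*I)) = b - 4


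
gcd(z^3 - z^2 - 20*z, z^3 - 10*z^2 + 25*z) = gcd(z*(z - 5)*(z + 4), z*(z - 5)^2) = z^2 - 5*z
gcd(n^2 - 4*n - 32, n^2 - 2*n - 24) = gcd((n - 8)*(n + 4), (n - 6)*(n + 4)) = n + 4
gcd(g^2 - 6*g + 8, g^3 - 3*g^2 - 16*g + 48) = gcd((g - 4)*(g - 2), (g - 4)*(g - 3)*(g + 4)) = g - 4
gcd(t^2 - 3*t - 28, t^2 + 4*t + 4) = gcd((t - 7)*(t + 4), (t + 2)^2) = 1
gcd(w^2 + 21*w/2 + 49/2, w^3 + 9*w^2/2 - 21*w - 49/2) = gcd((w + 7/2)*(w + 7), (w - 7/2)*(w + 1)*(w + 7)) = w + 7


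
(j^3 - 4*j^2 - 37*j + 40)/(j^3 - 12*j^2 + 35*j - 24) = (j + 5)/(j - 3)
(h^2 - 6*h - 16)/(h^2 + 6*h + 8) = (h - 8)/(h + 4)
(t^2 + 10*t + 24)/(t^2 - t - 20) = (t + 6)/(t - 5)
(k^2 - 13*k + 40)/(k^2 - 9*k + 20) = (k - 8)/(k - 4)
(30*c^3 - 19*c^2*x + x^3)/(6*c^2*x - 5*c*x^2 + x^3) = (5*c + x)/x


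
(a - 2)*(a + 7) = a^2 + 5*a - 14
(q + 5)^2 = q^2 + 10*q + 25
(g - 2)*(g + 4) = g^2 + 2*g - 8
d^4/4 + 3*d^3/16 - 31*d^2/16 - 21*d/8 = d*(d/4 + 1/2)*(d - 3)*(d + 7/4)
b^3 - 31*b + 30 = (b - 5)*(b - 1)*(b + 6)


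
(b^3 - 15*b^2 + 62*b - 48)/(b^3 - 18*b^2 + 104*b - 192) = (b - 1)/(b - 4)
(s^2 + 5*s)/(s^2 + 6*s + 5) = s/(s + 1)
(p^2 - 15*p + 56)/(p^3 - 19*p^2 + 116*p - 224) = 1/(p - 4)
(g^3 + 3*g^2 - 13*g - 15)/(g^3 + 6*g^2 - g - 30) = (g^2 - 2*g - 3)/(g^2 + g - 6)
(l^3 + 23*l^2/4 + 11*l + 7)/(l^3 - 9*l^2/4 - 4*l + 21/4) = (l^2 + 4*l + 4)/(l^2 - 4*l + 3)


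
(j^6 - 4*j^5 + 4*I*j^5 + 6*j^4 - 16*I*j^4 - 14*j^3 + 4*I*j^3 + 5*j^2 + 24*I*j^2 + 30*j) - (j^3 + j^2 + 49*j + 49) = j^6 - 4*j^5 + 4*I*j^5 + 6*j^4 - 16*I*j^4 - 15*j^3 + 4*I*j^3 + 4*j^2 + 24*I*j^2 - 19*j - 49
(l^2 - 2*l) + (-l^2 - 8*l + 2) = 2 - 10*l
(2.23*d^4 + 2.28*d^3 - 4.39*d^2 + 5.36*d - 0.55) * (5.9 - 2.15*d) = -4.7945*d^5 + 8.255*d^4 + 22.8905*d^3 - 37.425*d^2 + 32.8065*d - 3.245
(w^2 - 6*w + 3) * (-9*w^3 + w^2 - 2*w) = -9*w^5 + 55*w^4 - 35*w^3 + 15*w^2 - 6*w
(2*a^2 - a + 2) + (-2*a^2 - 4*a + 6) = 8 - 5*a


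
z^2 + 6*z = z*(z + 6)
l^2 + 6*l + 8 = (l + 2)*(l + 4)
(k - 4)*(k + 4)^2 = k^3 + 4*k^2 - 16*k - 64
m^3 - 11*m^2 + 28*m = m*(m - 7)*(m - 4)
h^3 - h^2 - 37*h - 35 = (h - 7)*(h + 1)*(h + 5)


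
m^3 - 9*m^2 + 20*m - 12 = (m - 6)*(m - 2)*(m - 1)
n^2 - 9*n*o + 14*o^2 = (n - 7*o)*(n - 2*o)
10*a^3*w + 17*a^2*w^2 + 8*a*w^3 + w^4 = w*(a + w)*(2*a + w)*(5*a + w)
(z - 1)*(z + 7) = z^2 + 6*z - 7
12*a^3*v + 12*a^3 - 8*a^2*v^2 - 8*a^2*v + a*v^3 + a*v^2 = (-6*a + v)*(-2*a + v)*(a*v + a)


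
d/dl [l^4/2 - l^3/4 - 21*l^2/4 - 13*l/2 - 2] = 2*l^3 - 3*l^2/4 - 21*l/2 - 13/2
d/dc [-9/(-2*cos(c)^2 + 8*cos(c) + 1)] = 36*(cos(c) - 2)*sin(c)/(8*cos(c) - cos(2*c))^2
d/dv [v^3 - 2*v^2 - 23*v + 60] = 3*v^2 - 4*v - 23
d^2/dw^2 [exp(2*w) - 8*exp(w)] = 4*(exp(w) - 2)*exp(w)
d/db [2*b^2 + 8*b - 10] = 4*b + 8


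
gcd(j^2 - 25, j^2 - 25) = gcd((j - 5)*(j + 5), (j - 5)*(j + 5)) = j^2 - 25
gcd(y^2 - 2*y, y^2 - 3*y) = y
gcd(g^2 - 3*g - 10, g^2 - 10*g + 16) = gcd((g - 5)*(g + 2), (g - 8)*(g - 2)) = 1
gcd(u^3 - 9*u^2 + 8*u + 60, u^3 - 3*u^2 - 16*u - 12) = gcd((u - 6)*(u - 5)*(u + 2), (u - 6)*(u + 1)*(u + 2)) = u^2 - 4*u - 12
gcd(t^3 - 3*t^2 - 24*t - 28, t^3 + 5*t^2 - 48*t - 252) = t - 7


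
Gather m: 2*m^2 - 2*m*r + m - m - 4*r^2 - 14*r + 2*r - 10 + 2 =2*m^2 - 2*m*r - 4*r^2 - 12*r - 8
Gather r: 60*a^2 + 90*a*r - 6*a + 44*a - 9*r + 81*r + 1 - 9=60*a^2 + 38*a + r*(90*a + 72) - 8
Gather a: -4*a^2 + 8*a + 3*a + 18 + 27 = -4*a^2 + 11*a + 45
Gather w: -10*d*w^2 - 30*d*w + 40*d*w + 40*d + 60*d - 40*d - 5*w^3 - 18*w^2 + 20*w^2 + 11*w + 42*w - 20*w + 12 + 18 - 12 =60*d - 5*w^3 + w^2*(2 - 10*d) + w*(10*d + 33) + 18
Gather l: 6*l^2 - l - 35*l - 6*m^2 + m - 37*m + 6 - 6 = 6*l^2 - 36*l - 6*m^2 - 36*m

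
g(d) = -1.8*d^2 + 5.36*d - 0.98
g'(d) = 5.36 - 3.6*d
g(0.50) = 1.25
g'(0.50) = 3.56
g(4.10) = -9.26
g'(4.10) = -9.40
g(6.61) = -44.20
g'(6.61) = -18.44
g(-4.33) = -57.94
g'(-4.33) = 20.95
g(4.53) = -13.64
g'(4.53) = -10.95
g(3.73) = -6.03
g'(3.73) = -8.07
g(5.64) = -28.01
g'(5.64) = -14.94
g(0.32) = 0.55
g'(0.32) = 4.21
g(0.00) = -0.98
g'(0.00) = 5.36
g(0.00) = -0.98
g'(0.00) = 5.36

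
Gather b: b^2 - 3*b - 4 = b^2 - 3*b - 4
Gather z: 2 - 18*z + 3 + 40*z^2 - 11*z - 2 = 40*z^2 - 29*z + 3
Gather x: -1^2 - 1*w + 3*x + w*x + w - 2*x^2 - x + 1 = -2*x^2 + x*(w + 2)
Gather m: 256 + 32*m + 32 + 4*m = 36*m + 288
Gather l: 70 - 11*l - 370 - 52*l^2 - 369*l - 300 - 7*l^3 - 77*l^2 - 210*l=-7*l^3 - 129*l^2 - 590*l - 600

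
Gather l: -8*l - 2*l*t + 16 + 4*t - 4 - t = l*(-2*t - 8) + 3*t + 12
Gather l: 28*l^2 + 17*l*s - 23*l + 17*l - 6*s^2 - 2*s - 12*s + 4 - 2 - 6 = 28*l^2 + l*(17*s - 6) - 6*s^2 - 14*s - 4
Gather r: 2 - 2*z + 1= 3 - 2*z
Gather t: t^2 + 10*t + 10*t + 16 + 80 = t^2 + 20*t + 96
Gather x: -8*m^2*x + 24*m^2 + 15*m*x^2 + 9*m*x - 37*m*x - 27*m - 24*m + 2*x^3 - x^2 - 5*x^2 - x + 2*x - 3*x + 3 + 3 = 24*m^2 - 51*m + 2*x^3 + x^2*(15*m - 6) + x*(-8*m^2 - 28*m - 2) + 6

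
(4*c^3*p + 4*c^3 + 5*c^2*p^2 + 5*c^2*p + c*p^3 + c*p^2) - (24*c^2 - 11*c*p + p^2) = 4*c^3*p + 4*c^3 + 5*c^2*p^2 + 5*c^2*p - 24*c^2 + c*p^3 + c*p^2 + 11*c*p - p^2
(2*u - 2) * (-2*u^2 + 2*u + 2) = -4*u^3 + 8*u^2 - 4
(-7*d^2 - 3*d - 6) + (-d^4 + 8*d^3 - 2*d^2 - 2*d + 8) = -d^4 + 8*d^3 - 9*d^2 - 5*d + 2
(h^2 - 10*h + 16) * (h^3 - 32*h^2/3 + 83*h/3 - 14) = h^5 - 62*h^4/3 + 451*h^3/3 - 1384*h^2/3 + 1748*h/3 - 224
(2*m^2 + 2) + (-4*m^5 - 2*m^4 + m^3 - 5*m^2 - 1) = -4*m^5 - 2*m^4 + m^3 - 3*m^2 + 1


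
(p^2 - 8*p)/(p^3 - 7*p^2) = (p - 8)/(p*(p - 7))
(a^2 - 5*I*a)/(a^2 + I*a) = (a - 5*I)/(a + I)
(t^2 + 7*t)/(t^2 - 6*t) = (t + 7)/(t - 6)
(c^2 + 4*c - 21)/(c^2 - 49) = (c - 3)/(c - 7)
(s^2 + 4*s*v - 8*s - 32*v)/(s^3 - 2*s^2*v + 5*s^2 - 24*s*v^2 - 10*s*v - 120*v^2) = (s - 8)/(s^2 - 6*s*v + 5*s - 30*v)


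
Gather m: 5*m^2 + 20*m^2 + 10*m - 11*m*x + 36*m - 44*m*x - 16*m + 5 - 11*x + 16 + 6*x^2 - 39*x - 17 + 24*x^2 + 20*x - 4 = 25*m^2 + m*(30 - 55*x) + 30*x^2 - 30*x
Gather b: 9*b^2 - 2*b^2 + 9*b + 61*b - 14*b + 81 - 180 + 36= 7*b^2 + 56*b - 63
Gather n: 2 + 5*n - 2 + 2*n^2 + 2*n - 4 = 2*n^2 + 7*n - 4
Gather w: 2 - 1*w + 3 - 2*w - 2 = 3 - 3*w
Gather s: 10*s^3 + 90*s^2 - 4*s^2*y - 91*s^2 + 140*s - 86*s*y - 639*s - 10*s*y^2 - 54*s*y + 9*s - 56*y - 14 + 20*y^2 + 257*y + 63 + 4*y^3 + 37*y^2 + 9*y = 10*s^3 + s^2*(-4*y - 1) + s*(-10*y^2 - 140*y - 490) + 4*y^3 + 57*y^2 + 210*y + 49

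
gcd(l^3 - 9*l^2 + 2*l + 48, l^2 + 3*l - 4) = 1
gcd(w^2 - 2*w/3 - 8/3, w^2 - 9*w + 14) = w - 2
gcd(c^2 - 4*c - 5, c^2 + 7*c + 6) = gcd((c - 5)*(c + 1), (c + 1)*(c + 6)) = c + 1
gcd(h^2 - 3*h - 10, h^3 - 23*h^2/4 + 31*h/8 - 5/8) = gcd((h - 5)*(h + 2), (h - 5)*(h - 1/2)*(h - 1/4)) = h - 5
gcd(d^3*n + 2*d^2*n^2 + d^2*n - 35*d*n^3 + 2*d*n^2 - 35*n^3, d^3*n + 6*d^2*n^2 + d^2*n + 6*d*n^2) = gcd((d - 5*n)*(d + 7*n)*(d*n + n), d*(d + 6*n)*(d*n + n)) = d*n + n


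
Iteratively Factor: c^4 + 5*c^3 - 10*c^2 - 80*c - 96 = (c - 4)*(c^3 + 9*c^2 + 26*c + 24) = (c - 4)*(c + 2)*(c^2 + 7*c + 12) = (c - 4)*(c + 2)*(c + 3)*(c + 4)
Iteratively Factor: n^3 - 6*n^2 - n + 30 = (n - 5)*(n^2 - n - 6) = (n - 5)*(n - 3)*(n + 2)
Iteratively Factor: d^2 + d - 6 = (d + 3)*(d - 2)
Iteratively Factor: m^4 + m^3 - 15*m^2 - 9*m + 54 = (m + 3)*(m^3 - 2*m^2 - 9*m + 18) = (m - 2)*(m + 3)*(m^2 - 9) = (m - 2)*(m + 3)^2*(m - 3)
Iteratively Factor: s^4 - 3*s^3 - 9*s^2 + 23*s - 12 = (s - 1)*(s^3 - 2*s^2 - 11*s + 12) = (s - 1)^2*(s^2 - s - 12) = (s - 4)*(s - 1)^2*(s + 3)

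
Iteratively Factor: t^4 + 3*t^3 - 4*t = (t - 1)*(t^3 + 4*t^2 + 4*t) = (t - 1)*(t + 2)*(t^2 + 2*t) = (t - 1)*(t + 2)^2*(t)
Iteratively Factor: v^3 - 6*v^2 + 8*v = (v)*(v^2 - 6*v + 8) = v*(v - 2)*(v - 4)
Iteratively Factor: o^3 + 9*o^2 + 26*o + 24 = (o + 3)*(o^2 + 6*o + 8) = (o + 2)*(o + 3)*(o + 4)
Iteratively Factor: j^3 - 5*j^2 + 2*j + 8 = (j - 4)*(j^2 - j - 2) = (j - 4)*(j + 1)*(j - 2)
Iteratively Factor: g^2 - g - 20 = (g + 4)*(g - 5)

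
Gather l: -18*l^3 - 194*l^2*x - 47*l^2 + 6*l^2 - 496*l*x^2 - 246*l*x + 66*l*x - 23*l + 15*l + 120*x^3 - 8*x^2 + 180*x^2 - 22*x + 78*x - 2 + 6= -18*l^3 + l^2*(-194*x - 41) + l*(-496*x^2 - 180*x - 8) + 120*x^3 + 172*x^2 + 56*x + 4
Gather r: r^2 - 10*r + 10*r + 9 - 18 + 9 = r^2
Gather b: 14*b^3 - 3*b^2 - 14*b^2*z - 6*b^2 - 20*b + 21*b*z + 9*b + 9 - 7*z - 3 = 14*b^3 + b^2*(-14*z - 9) + b*(21*z - 11) - 7*z + 6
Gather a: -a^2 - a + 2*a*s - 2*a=-a^2 + a*(2*s - 3)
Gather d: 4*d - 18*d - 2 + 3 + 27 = 28 - 14*d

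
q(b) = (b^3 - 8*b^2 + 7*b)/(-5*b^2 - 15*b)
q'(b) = (10*b + 15)*(b^3 - 8*b^2 + 7*b)/(-5*b^2 - 15*b)^2 + (3*b^2 - 16*b + 7)/(-5*b^2 - 15*b)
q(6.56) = 0.05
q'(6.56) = -0.11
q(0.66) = -0.12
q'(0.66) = 0.40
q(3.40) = 0.27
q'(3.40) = -0.00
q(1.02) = 0.01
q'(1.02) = 0.30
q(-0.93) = -1.48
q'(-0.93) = 1.67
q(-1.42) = -2.58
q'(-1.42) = 3.00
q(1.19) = 0.05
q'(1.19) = 0.26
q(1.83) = 0.18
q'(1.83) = 0.14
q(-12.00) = 5.49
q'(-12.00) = -0.10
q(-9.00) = 5.33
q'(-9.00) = 0.02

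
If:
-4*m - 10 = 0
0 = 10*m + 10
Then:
No Solution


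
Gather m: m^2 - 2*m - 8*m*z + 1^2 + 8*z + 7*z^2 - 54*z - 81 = m^2 + m*(-8*z - 2) + 7*z^2 - 46*z - 80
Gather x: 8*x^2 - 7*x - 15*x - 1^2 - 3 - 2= 8*x^2 - 22*x - 6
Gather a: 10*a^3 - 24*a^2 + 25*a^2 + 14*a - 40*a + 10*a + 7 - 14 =10*a^3 + a^2 - 16*a - 7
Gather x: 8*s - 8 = 8*s - 8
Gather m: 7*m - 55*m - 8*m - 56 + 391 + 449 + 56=840 - 56*m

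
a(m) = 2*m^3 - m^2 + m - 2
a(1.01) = 0.05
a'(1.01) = 5.10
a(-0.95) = -5.57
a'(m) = 6*m^2 - 2*m + 1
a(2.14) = 15.16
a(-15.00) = -6992.00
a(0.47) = -1.54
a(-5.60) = -390.19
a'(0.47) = 1.39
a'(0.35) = 1.04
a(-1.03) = -6.28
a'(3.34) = 61.25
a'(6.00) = 205.00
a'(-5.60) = 200.36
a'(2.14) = 24.20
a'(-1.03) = 9.43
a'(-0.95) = 8.32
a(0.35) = -1.69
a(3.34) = 64.70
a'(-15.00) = 1381.00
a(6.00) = 400.00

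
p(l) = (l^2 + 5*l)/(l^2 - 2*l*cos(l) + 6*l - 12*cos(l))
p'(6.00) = 0.09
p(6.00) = 1.35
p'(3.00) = 0.05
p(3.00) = 0.54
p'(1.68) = -0.74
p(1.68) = 0.77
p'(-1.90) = -1.33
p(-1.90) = 1.15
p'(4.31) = 0.31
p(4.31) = 0.76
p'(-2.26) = -1.50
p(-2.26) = 1.68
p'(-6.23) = 14.21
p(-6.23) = 4.05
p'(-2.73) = -0.02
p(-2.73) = 2.11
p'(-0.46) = -0.35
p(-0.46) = 0.17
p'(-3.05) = 1.18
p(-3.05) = 1.90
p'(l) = (2*l + 5)/(l^2 - 2*l*cos(l) + 6*l - 12*cos(l)) + (l^2 + 5*l)*(-2*l*sin(l) - 2*l - 12*sin(l) + 2*cos(l) - 6)/(l^2 - 2*l*cos(l) + 6*l - 12*cos(l))^2 = (-2*l*(l + 5)*(l*sin(l) + l + 6*sin(l) - cos(l) + 3) + (2*l + 5)*(l^2 - 2*l*cos(l) + 6*l - 12*cos(l)))/((l + 6)^2*(l - 2*cos(l))^2)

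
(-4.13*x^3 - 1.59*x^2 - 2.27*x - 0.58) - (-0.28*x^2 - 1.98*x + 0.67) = -4.13*x^3 - 1.31*x^2 - 0.29*x - 1.25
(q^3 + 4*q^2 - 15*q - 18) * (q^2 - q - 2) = q^5 + 3*q^4 - 21*q^3 - 11*q^2 + 48*q + 36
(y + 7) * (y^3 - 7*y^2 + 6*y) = y^4 - 43*y^2 + 42*y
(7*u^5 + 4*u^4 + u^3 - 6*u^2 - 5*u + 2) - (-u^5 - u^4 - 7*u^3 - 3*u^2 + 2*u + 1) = 8*u^5 + 5*u^4 + 8*u^3 - 3*u^2 - 7*u + 1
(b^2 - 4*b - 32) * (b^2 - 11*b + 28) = b^4 - 15*b^3 + 40*b^2 + 240*b - 896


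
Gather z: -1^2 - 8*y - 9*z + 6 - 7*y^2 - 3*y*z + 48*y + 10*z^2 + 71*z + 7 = -7*y^2 + 40*y + 10*z^2 + z*(62 - 3*y) + 12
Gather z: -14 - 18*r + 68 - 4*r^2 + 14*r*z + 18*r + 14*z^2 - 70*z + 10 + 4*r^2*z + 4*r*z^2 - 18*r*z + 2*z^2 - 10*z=-4*r^2 + z^2*(4*r + 16) + z*(4*r^2 - 4*r - 80) + 64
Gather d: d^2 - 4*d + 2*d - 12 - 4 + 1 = d^2 - 2*d - 15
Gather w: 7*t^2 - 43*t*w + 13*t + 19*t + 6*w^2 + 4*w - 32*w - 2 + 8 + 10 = 7*t^2 + 32*t + 6*w^2 + w*(-43*t - 28) + 16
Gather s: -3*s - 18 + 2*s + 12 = -s - 6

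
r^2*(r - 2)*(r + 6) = r^4 + 4*r^3 - 12*r^2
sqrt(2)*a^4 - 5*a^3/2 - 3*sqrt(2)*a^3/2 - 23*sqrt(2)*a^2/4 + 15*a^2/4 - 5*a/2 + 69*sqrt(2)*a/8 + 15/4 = (a - 3/2)*(a - 5*sqrt(2)/2)*(a + sqrt(2))*(sqrt(2)*a + 1/2)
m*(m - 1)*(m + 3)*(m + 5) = m^4 + 7*m^3 + 7*m^2 - 15*m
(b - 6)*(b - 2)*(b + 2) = b^3 - 6*b^2 - 4*b + 24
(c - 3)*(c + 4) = c^2 + c - 12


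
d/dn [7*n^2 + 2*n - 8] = 14*n + 2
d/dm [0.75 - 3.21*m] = -3.21000000000000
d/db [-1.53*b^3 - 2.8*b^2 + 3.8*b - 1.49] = -4.59*b^2 - 5.6*b + 3.8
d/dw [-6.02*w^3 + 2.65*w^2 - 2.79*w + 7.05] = -18.06*w^2 + 5.3*w - 2.79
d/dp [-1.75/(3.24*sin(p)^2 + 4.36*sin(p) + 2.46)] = (11.34*sin(p) + 7.63)*cos(p)/(3.24*sin(p)^2 + 4.36*sin(p) + 2.46)^2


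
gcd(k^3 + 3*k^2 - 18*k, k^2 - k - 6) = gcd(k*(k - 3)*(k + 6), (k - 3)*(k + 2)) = k - 3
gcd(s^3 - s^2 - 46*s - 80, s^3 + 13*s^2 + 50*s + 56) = s + 2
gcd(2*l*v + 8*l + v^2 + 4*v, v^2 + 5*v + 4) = v + 4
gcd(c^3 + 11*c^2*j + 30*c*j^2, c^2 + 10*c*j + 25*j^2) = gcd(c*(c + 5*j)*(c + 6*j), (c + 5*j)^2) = c + 5*j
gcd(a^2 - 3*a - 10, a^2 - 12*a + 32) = 1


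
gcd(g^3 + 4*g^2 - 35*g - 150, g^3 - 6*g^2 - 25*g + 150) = g^2 - g - 30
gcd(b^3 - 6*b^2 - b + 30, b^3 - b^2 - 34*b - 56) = b + 2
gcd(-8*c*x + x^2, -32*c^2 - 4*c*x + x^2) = -8*c + x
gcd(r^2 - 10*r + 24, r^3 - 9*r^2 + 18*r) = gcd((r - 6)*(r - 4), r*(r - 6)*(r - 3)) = r - 6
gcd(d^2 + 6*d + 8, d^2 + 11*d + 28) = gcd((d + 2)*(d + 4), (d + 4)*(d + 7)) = d + 4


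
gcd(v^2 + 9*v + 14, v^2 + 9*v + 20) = 1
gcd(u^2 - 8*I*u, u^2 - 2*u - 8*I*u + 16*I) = u - 8*I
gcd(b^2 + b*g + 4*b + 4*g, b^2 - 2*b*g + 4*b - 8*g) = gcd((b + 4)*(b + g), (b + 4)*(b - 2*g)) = b + 4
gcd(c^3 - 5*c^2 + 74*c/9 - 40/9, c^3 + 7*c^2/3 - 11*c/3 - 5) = c - 5/3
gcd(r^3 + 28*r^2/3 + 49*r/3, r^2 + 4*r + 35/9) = r + 7/3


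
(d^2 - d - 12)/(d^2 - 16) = (d + 3)/(d + 4)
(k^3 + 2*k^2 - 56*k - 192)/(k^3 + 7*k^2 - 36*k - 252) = (k^2 - 4*k - 32)/(k^2 + k - 42)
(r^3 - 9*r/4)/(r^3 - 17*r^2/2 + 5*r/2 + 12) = r*(2*r + 3)/(2*(r^2 - 7*r - 8))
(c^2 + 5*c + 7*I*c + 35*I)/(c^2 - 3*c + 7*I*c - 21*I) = (c + 5)/(c - 3)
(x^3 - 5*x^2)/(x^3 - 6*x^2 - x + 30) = x^2/(x^2 - x - 6)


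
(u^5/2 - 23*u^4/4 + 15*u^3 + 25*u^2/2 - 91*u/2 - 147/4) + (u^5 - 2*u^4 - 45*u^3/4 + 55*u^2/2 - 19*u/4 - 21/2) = 3*u^5/2 - 31*u^4/4 + 15*u^3/4 + 40*u^2 - 201*u/4 - 189/4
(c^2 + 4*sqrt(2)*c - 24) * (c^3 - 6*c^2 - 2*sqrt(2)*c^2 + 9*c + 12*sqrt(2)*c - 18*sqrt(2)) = c^5 - 6*c^4 + 2*sqrt(2)*c^4 - 31*c^3 - 12*sqrt(2)*c^3 + 66*sqrt(2)*c^2 + 240*c^2 - 288*sqrt(2)*c - 360*c + 432*sqrt(2)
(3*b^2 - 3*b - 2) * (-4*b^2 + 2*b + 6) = -12*b^4 + 18*b^3 + 20*b^2 - 22*b - 12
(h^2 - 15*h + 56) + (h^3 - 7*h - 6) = h^3 + h^2 - 22*h + 50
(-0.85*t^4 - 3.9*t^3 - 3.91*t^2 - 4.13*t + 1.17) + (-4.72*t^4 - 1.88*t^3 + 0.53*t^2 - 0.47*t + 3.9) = -5.57*t^4 - 5.78*t^3 - 3.38*t^2 - 4.6*t + 5.07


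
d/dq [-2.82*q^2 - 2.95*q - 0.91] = -5.64*q - 2.95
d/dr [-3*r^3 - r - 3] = -9*r^2 - 1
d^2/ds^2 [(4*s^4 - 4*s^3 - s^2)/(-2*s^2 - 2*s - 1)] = 2*(-16*s^6 - 48*s^5 - 72*s^4 - 60*s^3 - 6*s^2 + 12*s + 1)/(8*s^6 + 24*s^5 + 36*s^4 + 32*s^3 + 18*s^2 + 6*s + 1)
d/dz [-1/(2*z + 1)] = 2/(2*z + 1)^2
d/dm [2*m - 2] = 2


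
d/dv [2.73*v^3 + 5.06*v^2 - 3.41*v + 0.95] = 8.19*v^2 + 10.12*v - 3.41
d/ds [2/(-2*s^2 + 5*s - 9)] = 2*(4*s - 5)/(2*s^2 - 5*s + 9)^2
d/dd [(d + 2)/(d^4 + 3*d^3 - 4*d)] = (-3*d^2 - 2*d + 2)/(d^2*(d^4 + 2*d^3 - 3*d^2 - 4*d + 4))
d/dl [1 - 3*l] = -3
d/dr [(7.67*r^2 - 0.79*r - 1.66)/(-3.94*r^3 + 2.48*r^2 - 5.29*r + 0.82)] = (30.2198*r^4 - 6.2252*r^3 - 58.2363*r^2 + 20.8124*r - 9.4292)/(15.5236*r^6 - 19.5424*r^5 + 47.8356*r^4 - 32.7*r^3 + 32.0513*r^2 - 8.6756*r + 0.6724)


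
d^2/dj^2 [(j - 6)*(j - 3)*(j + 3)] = 6*j - 12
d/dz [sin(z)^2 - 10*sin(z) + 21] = 2*(sin(z) - 5)*cos(z)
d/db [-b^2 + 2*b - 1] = 2 - 2*b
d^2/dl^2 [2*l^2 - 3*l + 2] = 4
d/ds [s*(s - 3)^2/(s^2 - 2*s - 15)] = (s - 3)*(-2*s*(s - 3)*(s - 1) + 3*(1 - s)*(-s^2 + 2*s + 15))/(-s^2 + 2*s + 15)^2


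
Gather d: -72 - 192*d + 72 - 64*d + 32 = 32 - 256*d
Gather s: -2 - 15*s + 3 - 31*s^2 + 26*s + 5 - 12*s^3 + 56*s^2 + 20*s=-12*s^3 + 25*s^2 + 31*s + 6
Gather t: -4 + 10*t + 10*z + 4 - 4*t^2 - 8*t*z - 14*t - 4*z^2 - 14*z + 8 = -4*t^2 + t*(-8*z - 4) - 4*z^2 - 4*z + 8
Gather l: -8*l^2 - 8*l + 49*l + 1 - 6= -8*l^2 + 41*l - 5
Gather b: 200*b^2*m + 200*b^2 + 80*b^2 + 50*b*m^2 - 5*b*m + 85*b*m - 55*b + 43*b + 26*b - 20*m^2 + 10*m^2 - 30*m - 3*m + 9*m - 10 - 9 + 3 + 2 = b^2*(200*m + 280) + b*(50*m^2 + 80*m + 14) - 10*m^2 - 24*m - 14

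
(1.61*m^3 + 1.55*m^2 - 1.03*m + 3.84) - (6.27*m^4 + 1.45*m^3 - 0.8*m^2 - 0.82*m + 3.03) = -6.27*m^4 + 0.16*m^3 + 2.35*m^2 - 0.21*m + 0.81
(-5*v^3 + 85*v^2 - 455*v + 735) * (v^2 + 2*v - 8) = -5*v^5 + 75*v^4 - 245*v^3 - 855*v^2 + 5110*v - 5880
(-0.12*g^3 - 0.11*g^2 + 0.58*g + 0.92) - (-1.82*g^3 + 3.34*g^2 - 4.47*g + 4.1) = 1.7*g^3 - 3.45*g^2 + 5.05*g - 3.18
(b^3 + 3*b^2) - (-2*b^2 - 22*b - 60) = b^3 + 5*b^2 + 22*b + 60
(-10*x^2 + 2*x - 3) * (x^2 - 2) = -10*x^4 + 2*x^3 + 17*x^2 - 4*x + 6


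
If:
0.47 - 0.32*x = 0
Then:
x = 1.47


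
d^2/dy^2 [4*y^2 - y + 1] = 8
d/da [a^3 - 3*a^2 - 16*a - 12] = 3*a^2 - 6*a - 16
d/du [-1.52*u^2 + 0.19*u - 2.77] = 0.19 - 3.04*u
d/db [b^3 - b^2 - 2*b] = 3*b^2 - 2*b - 2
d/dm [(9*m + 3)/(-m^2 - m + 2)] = 3*(3*m^2 + 2*m + 7)/(m^4 + 2*m^3 - 3*m^2 - 4*m + 4)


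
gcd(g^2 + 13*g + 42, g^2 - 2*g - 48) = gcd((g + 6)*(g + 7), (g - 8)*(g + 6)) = g + 6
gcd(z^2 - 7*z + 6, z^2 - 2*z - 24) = z - 6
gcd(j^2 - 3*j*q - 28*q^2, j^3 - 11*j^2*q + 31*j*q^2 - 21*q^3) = -j + 7*q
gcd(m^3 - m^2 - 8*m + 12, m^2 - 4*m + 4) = m^2 - 4*m + 4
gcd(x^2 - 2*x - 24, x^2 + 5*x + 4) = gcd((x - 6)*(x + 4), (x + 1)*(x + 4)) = x + 4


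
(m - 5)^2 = m^2 - 10*m + 25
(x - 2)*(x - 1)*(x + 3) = x^3 - 7*x + 6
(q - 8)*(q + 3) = q^2 - 5*q - 24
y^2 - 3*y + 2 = (y - 2)*(y - 1)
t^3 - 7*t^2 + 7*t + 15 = (t - 5)*(t - 3)*(t + 1)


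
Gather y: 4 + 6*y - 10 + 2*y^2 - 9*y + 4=2*y^2 - 3*y - 2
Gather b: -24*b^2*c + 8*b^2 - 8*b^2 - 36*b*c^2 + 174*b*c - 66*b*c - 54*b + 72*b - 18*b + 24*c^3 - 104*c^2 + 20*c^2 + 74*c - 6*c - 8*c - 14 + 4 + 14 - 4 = -24*b^2*c + b*(-36*c^2 + 108*c) + 24*c^3 - 84*c^2 + 60*c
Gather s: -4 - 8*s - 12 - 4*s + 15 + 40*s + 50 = 28*s + 49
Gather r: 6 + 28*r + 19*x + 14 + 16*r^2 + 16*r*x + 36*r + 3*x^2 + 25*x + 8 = 16*r^2 + r*(16*x + 64) + 3*x^2 + 44*x + 28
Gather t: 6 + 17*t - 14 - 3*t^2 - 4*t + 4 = -3*t^2 + 13*t - 4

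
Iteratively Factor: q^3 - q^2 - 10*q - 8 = (q + 2)*(q^2 - 3*q - 4) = (q - 4)*(q + 2)*(q + 1)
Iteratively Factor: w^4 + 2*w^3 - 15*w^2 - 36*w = (w + 3)*(w^3 - w^2 - 12*w) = w*(w + 3)*(w^2 - w - 12) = w*(w + 3)^2*(w - 4)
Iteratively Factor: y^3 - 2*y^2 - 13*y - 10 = (y + 2)*(y^2 - 4*y - 5) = (y - 5)*(y + 2)*(y + 1)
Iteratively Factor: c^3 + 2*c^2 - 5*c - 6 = (c - 2)*(c^2 + 4*c + 3) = (c - 2)*(c + 3)*(c + 1)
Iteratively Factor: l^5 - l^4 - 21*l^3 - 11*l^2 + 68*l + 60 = (l - 5)*(l^4 + 4*l^3 - l^2 - 16*l - 12) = (l - 5)*(l - 2)*(l^3 + 6*l^2 + 11*l + 6) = (l - 5)*(l - 2)*(l + 2)*(l^2 + 4*l + 3) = (l - 5)*(l - 2)*(l + 1)*(l + 2)*(l + 3)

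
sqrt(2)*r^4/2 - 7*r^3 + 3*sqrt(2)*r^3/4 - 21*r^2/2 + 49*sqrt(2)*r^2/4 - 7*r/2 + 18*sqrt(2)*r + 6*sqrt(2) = (r + 1/2)*(r - 4*sqrt(2))*(r - 3*sqrt(2))*(sqrt(2)*r/2 + sqrt(2)/2)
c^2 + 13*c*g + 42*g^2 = (c + 6*g)*(c + 7*g)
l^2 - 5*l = l*(l - 5)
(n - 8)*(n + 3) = n^2 - 5*n - 24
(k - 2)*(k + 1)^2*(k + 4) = k^4 + 4*k^3 - 3*k^2 - 14*k - 8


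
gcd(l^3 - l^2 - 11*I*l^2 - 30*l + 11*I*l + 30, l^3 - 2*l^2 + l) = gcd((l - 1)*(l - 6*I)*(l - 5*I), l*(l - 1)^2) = l - 1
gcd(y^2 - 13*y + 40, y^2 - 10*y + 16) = y - 8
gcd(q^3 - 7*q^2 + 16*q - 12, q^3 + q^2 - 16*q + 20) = q^2 - 4*q + 4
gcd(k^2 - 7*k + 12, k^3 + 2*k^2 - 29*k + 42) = k - 3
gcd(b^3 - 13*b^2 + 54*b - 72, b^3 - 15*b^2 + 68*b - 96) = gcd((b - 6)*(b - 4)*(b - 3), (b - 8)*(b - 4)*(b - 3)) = b^2 - 7*b + 12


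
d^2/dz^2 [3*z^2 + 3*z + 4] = 6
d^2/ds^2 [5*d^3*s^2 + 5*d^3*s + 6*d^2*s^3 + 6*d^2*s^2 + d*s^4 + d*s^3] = 2*d*(5*d^2 + 18*d*s + 6*d + 6*s^2 + 3*s)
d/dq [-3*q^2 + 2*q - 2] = 2 - 6*q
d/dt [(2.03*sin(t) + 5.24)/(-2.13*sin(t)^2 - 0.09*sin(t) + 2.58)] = (4.3239*sin(t)^2 + 22.3224*sin(t) + 5.709)*cos(t)/(4.5369*sin(t)^4 + 0.3834*sin(t)^3 - 10.9827*sin(t)^2 - 0.4644*sin(t) + 6.6564)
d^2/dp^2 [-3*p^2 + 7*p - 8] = -6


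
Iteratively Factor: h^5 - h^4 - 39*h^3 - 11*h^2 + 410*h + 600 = (h + 2)*(h^4 - 3*h^3 - 33*h^2 + 55*h + 300) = (h + 2)*(h + 4)*(h^3 - 7*h^2 - 5*h + 75) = (h - 5)*(h + 2)*(h + 4)*(h^2 - 2*h - 15) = (h - 5)^2*(h + 2)*(h + 4)*(h + 3)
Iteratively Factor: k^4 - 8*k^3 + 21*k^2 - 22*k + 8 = (k - 4)*(k^3 - 4*k^2 + 5*k - 2) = (k - 4)*(k - 1)*(k^2 - 3*k + 2) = (k - 4)*(k - 2)*(k - 1)*(k - 1)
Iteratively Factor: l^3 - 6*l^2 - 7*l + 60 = (l - 5)*(l^2 - l - 12) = (l - 5)*(l - 4)*(l + 3)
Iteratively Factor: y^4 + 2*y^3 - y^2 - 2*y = (y)*(y^3 + 2*y^2 - y - 2) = y*(y - 1)*(y^2 + 3*y + 2) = y*(y - 1)*(y + 1)*(y + 2)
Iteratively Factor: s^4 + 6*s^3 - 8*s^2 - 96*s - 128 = (s + 4)*(s^3 + 2*s^2 - 16*s - 32) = (s + 2)*(s + 4)*(s^2 - 16) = (s - 4)*(s + 2)*(s + 4)*(s + 4)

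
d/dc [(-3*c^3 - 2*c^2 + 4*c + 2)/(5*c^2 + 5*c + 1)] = 3*(-5*c^4 - 10*c^3 - 13*c^2 - 8*c - 2)/(25*c^4 + 50*c^3 + 35*c^2 + 10*c + 1)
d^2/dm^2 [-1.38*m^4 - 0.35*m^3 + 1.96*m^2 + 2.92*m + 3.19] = -16.56*m^2 - 2.1*m + 3.92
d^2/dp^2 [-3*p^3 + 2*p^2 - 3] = 4 - 18*p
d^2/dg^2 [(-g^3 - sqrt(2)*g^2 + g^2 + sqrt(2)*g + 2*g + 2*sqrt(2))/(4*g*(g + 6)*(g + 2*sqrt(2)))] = (sqrt(2)*g^6 + 7*g^6 + 6*g^5 + 39*sqrt(2)*g^5 + 6*sqrt(2)*g^4 + 120*g^4 - 16*g^3 + 140*sqrt(2)*g^3 + 264*sqrt(2)*g^2 + 432*g^2 + 288*sqrt(2)*g + 864*g + 576*sqrt(2))/(2*g^3*(g^6 + 6*sqrt(2)*g^5 + 18*g^5 + 132*g^4 + 108*sqrt(2)*g^4 + 648*g^3 + 664*sqrt(2)*g^3 + 1584*sqrt(2)*g^2 + 2592*g^2 + 1728*sqrt(2)*g + 5184*g + 3456*sqrt(2)))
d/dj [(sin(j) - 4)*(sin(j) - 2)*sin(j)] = (3*sin(j)^2 - 12*sin(j) + 8)*cos(j)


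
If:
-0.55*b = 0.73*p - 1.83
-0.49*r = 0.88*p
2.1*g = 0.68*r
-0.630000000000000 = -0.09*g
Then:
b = 19.30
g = 7.00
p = -12.04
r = 21.62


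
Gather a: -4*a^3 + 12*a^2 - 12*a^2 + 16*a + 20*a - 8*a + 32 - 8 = -4*a^3 + 28*a + 24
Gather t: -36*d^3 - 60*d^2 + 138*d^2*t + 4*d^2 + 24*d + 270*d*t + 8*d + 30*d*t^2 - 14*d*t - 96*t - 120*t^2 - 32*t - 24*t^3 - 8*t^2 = -36*d^3 - 56*d^2 + 32*d - 24*t^3 + t^2*(30*d - 128) + t*(138*d^2 + 256*d - 128)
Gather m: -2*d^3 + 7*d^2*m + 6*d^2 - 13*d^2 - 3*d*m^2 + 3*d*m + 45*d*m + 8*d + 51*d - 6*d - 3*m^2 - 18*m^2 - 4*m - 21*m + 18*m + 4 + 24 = -2*d^3 - 7*d^2 + 53*d + m^2*(-3*d - 21) + m*(7*d^2 + 48*d - 7) + 28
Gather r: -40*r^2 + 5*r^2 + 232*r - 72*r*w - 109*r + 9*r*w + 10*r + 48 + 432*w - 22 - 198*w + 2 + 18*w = -35*r^2 + r*(133 - 63*w) + 252*w + 28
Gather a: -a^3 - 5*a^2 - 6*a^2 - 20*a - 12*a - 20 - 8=-a^3 - 11*a^2 - 32*a - 28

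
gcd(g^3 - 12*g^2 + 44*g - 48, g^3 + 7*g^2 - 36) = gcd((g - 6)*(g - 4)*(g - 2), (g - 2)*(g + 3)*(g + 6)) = g - 2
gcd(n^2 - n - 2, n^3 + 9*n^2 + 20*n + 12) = n + 1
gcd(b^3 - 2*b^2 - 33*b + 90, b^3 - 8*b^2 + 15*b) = b^2 - 8*b + 15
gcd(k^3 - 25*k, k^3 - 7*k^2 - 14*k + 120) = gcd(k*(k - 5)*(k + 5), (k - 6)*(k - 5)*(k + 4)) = k - 5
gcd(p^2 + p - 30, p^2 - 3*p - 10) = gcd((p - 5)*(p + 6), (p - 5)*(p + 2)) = p - 5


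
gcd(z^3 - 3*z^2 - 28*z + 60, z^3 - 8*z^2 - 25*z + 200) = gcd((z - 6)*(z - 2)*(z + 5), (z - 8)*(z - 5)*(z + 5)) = z + 5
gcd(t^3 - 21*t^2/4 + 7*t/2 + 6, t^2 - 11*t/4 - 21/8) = t + 3/4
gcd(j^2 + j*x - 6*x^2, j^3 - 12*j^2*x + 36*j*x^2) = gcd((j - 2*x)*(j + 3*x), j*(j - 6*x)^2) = 1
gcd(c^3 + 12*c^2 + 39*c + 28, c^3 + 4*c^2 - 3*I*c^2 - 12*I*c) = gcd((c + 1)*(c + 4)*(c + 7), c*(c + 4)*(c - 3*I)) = c + 4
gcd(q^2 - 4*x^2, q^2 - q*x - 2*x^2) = -q + 2*x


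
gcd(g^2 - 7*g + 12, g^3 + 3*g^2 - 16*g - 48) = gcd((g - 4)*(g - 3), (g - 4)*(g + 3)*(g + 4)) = g - 4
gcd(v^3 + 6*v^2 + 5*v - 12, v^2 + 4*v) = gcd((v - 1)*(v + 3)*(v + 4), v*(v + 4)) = v + 4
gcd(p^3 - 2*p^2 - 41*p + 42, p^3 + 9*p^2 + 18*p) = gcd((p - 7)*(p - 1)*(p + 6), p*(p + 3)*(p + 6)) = p + 6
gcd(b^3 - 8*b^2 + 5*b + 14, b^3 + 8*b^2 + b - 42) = b - 2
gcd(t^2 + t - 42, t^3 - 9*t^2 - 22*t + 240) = t - 6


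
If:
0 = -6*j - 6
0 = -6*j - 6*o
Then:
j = -1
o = 1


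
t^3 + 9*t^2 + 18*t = t*(t + 3)*(t + 6)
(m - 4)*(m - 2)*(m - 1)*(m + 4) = m^4 - 3*m^3 - 14*m^2 + 48*m - 32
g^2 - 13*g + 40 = (g - 8)*(g - 5)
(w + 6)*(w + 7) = w^2 + 13*w + 42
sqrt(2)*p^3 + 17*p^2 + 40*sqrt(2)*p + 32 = (p + 4*sqrt(2))^2*(sqrt(2)*p + 1)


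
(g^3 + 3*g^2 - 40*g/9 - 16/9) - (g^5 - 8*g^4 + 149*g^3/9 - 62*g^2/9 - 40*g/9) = -g^5 + 8*g^4 - 140*g^3/9 + 89*g^2/9 - 16/9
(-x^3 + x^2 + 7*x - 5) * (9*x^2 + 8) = -9*x^5 + 9*x^4 + 55*x^3 - 37*x^2 + 56*x - 40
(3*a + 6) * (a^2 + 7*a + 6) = 3*a^3 + 27*a^2 + 60*a + 36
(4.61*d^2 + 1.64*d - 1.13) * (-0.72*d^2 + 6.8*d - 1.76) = -3.3192*d^4 + 30.1672*d^3 + 3.852*d^2 - 10.5704*d + 1.9888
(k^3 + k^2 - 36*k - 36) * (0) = 0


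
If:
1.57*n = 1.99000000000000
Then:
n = 1.27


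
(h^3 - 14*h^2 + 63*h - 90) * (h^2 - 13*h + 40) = h^5 - 27*h^4 + 285*h^3 - 1469*h^2 + 3690*h - 3600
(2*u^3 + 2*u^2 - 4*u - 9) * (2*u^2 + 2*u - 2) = 4*u^5 + 8*u^4 - 8*u^3 - 30*u^2 - 10*u + 18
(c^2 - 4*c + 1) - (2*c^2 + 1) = -c^2 - 4*c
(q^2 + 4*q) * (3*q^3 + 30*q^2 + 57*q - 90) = 3*q^5 + 42*q^4 + 177*q^3 + 138*q^2 - 360*q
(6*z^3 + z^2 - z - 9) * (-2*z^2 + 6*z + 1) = -12*z^5 + 34*z^4 + 14*z^3 + 13*z^2 - 55*z - 9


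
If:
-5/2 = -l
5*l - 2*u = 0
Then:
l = 5/2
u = 25/4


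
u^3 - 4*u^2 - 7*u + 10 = (u - 5)*(u - 1)*(u + 2)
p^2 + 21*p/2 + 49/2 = (p + 7/2)*(p + 7)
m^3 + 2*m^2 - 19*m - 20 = (m - 4)*(m + 1)*(m + 5)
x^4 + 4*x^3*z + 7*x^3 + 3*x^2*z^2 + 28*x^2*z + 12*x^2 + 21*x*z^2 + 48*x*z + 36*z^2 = (x + 3)*(x + 4)*(x + z)*(x + 3*z)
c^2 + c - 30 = (c - 5)*(c + 6)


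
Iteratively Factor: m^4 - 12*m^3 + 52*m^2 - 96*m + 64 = (m - 2)*(m^3 - 10*m^2 + 32*m - 32) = (m - 4)*(m - 2)*(m^2 - 6*m + 8) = (m - 4)*(m - 2)^2*(m - 4)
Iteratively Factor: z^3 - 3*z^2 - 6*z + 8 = (z - 4)*(z^2 + z - 2) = (z - 4)*(z + 2)*(z - 1)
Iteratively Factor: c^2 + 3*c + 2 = (c + 1)*(c + 2)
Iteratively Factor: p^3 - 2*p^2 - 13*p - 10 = (p - 5)*(p^2 + 3*p + 2) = (p - 5)*(p + 2)*(p + 1)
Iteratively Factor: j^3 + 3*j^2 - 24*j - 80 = (j + 4)*(j^2 - j - 20) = (j - 5)*(j + 4)*(j + 4)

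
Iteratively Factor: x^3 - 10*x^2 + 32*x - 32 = (x - 4)*(x^2 - 6*x + 8) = (x - 4)^2*(x - 2)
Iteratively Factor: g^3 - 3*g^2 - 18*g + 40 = (g - 5)*(g^2 + 2*g - 8) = (g - 5)*(g + 4)*(g - 2)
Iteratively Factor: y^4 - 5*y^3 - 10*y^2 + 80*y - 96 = (y - 2)*(y^3 - 3*y^2 - 16*y + 48) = (y - 3)*(y - 2)*(y^2 - 16) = (y - 4)*(y - 3)*(y - 2)*(y + 4)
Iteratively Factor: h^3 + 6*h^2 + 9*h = (h + 3)*(h^2 + 3*h) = (h + 3)^2*(h)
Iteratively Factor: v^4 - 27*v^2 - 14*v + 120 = (v - 5)*(v^3 + 5*v^2 - 2*v - 24) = (v - 5)*(v + 3)*(v^2 + 2*v - 8) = (v - 5)*(v + 3)*(v + 4)*(v - 2)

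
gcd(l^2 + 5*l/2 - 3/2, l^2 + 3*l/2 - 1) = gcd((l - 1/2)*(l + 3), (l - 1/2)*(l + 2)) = l - 1/2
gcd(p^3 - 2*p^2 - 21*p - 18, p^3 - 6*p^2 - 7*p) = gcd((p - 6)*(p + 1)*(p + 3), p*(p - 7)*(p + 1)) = p + 1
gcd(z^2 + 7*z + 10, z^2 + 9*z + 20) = z + 5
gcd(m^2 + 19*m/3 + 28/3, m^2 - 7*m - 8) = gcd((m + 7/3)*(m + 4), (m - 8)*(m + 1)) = 1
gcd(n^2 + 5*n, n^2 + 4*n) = n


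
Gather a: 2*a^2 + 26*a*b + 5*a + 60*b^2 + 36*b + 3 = 2*a^2 + a*(26*b + 5) + 60*b^2 + 36*b + 3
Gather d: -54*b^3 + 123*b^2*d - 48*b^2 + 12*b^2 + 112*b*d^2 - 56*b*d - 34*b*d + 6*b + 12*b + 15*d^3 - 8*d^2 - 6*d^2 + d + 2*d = -54*b^3 - 36*b^2 + 18*b + 15*d^3 + d^2*(112*b - 14) + d*(123*b^2 - 90*b + 3)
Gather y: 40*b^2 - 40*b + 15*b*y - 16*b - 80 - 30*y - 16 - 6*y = 40*b^2 - 56*b + y*(15*b - 36) - 96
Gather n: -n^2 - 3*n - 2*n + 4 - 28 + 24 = -n^2 - 5*n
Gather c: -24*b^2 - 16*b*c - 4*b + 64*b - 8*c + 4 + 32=-24*b^2 + 60*b + c*(-16*b - 8) + 36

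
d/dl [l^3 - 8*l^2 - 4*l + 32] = 3*l^2 - 16*l - 4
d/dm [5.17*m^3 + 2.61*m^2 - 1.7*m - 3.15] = 15.51*m^2 + 5.22*m - 1.7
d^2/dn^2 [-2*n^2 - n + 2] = -4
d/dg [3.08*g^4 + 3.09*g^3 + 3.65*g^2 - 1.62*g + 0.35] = 12.32*g^3 + 9.27*g^2 + 7.3*g - 1.62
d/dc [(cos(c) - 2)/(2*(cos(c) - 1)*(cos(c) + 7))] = (cos(c)^2 - 4*cos(c) - 5)*sin(c)/(2*(cos(c) - 1)^2*(cos(c) + 7)^2)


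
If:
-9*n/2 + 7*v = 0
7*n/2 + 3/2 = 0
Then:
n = -3/7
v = -27/98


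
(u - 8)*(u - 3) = u^2 - 11*u + 24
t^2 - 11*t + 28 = (t - 7)*(t - 4)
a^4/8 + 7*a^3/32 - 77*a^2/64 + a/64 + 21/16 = (a/4 + 1)*(a/2 + 1/2)*(a - 7/4)*(a - 3/2)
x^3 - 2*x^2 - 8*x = x*(x - 4)*(x + 2)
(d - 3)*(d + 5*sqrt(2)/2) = d^2 - 3*d + 5*sqrt(2)*d/2 - 15*sqrt(2)/2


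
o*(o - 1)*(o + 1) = o^3 - o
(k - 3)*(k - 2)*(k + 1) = k^3 - 4*k^2 + k + 6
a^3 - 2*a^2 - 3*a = a*(a - 3)*(a + 1)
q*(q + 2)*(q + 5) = q^3 + 7*q^2 + 10*q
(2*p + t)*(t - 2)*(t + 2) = 2*p*t^2 - 8*p + t^3 - 4*t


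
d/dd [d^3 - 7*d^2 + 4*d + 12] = 3*d^2 - 14*d + 4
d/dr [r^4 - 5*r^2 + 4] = 4*r^3 - 10*r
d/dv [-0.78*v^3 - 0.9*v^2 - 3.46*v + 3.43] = -2.34*v^2 - 1.8*v - 3.46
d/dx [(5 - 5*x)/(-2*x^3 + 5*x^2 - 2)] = 5*(2*x^3 - 5*x^2 - 2*x*(x - 1)*(3*x - 5) + 2)/(2*x^3 - 5*x^2 + 2)^2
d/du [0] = 0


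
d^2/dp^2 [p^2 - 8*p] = 2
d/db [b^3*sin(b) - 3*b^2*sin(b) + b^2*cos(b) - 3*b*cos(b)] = b^3*cos(b) + 2*b^2*sin(b) - 3*b^2*cos(b) - 3*b*sin(b) + 2*b*cos(b) - 3*cos(b)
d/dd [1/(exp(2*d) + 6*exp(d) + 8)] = 2*(-exp(d) - 3)*exp(d)/(exp(2*d) + 6*exp(d) + 8)^2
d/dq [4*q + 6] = 4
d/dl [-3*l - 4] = -3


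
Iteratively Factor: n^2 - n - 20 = (n - 5)*(n + 4)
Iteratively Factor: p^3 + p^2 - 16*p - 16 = (p - 4)*(p^2 + 5*p + 4) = (p - 4)*(p + 4)*(p + 1)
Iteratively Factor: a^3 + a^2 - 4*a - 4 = (a + 1)*(a^2 - 4) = (a + 1)*(a + 2)*(a - 2)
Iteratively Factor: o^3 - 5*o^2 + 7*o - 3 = (o - 3)*(o^2 - 2*o + 1) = (o - 3)*(o - 1)*(o - 1)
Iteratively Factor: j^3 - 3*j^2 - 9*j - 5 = (j + 1)*(j^2 - 4*j - 5) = (j + 1)^2*(j - 5)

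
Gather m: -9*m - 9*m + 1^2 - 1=-18*m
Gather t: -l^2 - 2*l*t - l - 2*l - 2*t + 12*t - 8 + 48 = -l^2 - 3*l + t*(10 - 2*l) + 40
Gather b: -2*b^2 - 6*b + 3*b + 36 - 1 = -2*b^2 - 3*b + 35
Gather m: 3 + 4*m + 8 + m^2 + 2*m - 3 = m^2 + 6*m + 8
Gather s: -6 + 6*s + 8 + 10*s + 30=16*s + 32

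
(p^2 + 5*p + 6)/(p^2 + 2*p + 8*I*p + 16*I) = (p + 3)/(p + 8*I)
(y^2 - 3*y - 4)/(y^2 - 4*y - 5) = (y - 4)/(y - 5)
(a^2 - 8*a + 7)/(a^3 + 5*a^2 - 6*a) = (a - 7)/(a*(a + 6))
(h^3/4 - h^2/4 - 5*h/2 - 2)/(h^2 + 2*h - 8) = (h^3 - h^2 - 10*h - 8)/(4*(h^2 + 2*h - 8))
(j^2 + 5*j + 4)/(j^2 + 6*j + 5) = (j + 4)/(j + 5)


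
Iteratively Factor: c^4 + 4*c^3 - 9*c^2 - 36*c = (c + 3)*(c^3 + c^2 - 12*c) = (c + 3)*(c + 4)*(c^2 - 3*c) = (c - 3)*(c + 3)*(c + 4)*(c)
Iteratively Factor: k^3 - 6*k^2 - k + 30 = (k + 2)*(k^2 - 8*k + 15) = (k - 3)*(k + 2)*(k - 5)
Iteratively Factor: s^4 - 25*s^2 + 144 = (s - 3)*(s^3 + 3*s^2 - 16*s - 48) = (s - 4)*(s - 3)*(s^2 + 7*s + 12) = (s - 4)*(s - 3)*(s + 3)*(s + 4)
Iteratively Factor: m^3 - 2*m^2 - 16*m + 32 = (m + 4)*(m^2 - 6*m + 8) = (m - 2)*(m + 4)*(m - 4)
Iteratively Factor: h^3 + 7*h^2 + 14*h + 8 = (h + 1)*(h^2 + 6*h + 8) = (h + 1)*(h + 4)*(h + 2)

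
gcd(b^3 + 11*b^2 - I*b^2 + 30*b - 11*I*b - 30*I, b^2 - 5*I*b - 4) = b - I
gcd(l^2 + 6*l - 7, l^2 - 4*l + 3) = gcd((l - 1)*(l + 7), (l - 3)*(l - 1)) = l - 1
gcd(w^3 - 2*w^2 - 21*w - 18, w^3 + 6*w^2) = 1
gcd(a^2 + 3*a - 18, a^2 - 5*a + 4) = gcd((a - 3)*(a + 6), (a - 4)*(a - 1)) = 1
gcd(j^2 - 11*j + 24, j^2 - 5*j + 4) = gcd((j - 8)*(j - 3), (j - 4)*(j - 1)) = 1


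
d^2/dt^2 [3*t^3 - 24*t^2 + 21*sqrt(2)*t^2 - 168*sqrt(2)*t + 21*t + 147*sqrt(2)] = 18*t - 48 + 42*sqrt(2)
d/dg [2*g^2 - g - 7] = 4*g - 1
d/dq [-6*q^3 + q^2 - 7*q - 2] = -18*q^2 + 2*q - 7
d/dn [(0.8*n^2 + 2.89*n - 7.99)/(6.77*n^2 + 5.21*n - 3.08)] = (-15.3973*n^2 + 103.2566*n + 32.7267)/(45.8329*n^4 + 70.5434*n^3 - 14.5591*n^2 - 32.0936*n + 9.4864)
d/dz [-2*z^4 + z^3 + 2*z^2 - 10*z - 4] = -8*z^3 + 3*z^2 + 4*z - 10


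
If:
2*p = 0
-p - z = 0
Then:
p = 0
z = 0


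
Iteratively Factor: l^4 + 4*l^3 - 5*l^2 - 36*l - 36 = (l + 2)*(l^3 + 2*l^2 - 9*l - 18) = (l + 2)*(l + 3)*(l^2 - l - 6) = (l + 2)^2*(l + 3)*(l - 3)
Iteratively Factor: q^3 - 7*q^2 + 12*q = (q)*(q^2 - 7*q + 12) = q*(q - 4)*(q - 3)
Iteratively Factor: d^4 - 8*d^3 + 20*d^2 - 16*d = (d - 2)*(d^3 - 6*d^2 + 8*d) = (d - 4)*(d - 2)*(d^2 - 2*d) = d*(d - 4)*(d - 2)*(d - 2)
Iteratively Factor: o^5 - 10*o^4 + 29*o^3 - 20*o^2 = (o - 1)*(o^4 - 9*o^3 + 20*o^2) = o*(o - 1)*(o^3 - 9*o^2 + 20*o) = o*(o - 5)*(o - 1)*(o^2 - 4*o) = o^2*(o - 5)*(o - 1)*(o - 4)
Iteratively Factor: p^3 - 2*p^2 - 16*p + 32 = (p - 4)*(p^2 + 2*p - 8) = (p - 4)*(p - 2)*(p + 4)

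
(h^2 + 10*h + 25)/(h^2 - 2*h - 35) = (h + 5)/(h - 7)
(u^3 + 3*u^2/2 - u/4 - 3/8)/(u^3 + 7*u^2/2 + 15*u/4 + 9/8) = (2*u - 1)/(2*u + 3)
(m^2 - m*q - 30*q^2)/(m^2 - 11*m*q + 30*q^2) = (-m - 5*q)/(-m + 5*q)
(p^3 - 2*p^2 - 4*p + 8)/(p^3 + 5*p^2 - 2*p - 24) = (p^2 - 4)/(p^2 + 7*p + 12)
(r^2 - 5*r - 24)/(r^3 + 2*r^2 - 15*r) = (r^2 - 5*r - 24)/(r*(r^2 + 2*r - 15))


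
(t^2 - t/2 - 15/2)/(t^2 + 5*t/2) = (t - 3)/t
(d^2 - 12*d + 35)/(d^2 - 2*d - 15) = (d - 7)/(d + 3)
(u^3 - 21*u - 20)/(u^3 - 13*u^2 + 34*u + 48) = (u^2 - u - 20)/(u^2 - 14*u + 48)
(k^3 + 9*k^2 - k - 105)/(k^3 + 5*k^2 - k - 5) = (k^2 + 4*k - 21)/(k^2 - 1)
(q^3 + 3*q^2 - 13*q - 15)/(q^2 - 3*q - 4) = (q^2 + 2*q - 15)/(q - 4)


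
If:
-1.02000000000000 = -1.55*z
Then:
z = 0.66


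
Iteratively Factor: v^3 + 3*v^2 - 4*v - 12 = (v + 2)*(v^2 + v - 6) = (v + 2)*(v + 3)*(v - 2)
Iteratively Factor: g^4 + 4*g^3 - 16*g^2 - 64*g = (g + 4)*(g^3 - 16*g) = (g + 4)^2*(g^2 - 4*g) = g*(g + 4)^2*(g - 4)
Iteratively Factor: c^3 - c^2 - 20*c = (c)*(c^2 - c - 20) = c*(c + 4)*(c - 5)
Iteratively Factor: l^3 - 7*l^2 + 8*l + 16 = (l - 4)*(l^2 - 3*l - 4) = (l - 4)*(l + 1)*(l - 4)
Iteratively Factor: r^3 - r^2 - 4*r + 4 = (r - 1)*(r^2 - 4) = (r - 2)*(r - 1)*(r + 2)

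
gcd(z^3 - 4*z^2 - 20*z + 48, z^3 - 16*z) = z + 4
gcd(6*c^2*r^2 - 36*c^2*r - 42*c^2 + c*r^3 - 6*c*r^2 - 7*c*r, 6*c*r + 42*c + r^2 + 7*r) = 6*c + r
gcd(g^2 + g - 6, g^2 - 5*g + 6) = g - 2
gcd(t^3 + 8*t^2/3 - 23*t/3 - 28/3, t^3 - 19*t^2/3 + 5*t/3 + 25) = 1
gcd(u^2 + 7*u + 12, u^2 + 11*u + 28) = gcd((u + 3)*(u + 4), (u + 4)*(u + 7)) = u + 4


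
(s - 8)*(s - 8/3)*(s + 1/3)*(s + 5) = s^4 - 16*s^3/3 - 305*s^2/9 + 96*s + 320/9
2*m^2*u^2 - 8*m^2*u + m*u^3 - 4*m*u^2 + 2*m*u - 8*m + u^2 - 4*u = (2*m + u)*(u - 4)*(m*u + 1)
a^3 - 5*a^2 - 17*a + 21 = (a - 7)*(a - 1)*(a + 3)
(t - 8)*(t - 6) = t^2 - 14*t + 48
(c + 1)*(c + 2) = c^2 + 3*c + 2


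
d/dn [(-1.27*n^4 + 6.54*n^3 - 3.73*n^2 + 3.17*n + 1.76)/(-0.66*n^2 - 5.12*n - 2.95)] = (1.6764*n^5 + 15.1908*n^4 - 51.9836*n^3 - 36.6892*n^2 + 24.3302*n - 0.340299999999999)/(0.4356*n^4 + 6.7584*n^3 + 30.1084*n^2 + 30.208*n + 8.7025)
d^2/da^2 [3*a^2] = 6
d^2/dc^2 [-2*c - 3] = 0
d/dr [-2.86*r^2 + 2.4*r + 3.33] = 2.4 - 5.72*r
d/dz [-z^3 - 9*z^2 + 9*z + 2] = -3*z^2 - 18*z + 9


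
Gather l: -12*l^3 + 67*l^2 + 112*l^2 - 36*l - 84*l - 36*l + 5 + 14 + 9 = -12*l^3 + 179*l^2 - 156*l + 28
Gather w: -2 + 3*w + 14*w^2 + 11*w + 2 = 14*w^2 + 14*w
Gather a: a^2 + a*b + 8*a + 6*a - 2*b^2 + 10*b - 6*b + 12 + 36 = a^2 + a*(b + 14) - 2*b^2 + 4*b + 48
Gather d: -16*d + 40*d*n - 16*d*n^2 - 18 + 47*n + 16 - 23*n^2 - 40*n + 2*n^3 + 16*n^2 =d*(-16*n^2 + 40*n - 16) + 2*n^3 - 7*n^2 + 7*n - 2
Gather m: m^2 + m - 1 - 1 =m^2 + m - 2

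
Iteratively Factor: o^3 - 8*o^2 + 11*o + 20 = (o - 4)*(o^2 - 4*o - 5) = (o - 5)*(o - 4)*(o + 1)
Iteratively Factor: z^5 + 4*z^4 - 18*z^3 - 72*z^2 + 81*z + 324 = (z - 3)*(z^4 + 7*z^3 + 3*z^2 - 63*z - 108) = (z - 3)*(z + 3)*(z^3 + 4*z^2 - 9*z - 36) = (z - 3)^2*(z + 3)*(z^2 + 7*z + 12) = (z - 3)^2*(z + 3)^2*(z + 4)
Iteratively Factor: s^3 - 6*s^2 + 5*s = (s - 1)*(s^2 - 5*s) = s*(s - 1)*(s - 5)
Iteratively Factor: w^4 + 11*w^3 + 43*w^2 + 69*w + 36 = (w + 3)*(w^3 + 8*w^2 + 19*w + 12) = (w + 3)^2*(w^2 + 5*w + 4) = (w + 1)*(w + 3)^2*(w + 4)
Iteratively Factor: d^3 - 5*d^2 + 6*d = (d)*(d^2 - 5*d + 6) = d*(d - 2)*(d - 3)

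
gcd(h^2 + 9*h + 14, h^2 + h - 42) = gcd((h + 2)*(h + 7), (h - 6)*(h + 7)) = h + 7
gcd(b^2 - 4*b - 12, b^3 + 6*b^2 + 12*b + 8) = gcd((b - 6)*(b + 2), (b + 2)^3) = b + 2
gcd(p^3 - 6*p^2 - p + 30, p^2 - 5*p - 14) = p + 2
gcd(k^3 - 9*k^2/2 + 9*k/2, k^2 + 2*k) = k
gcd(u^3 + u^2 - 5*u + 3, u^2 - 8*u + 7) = u - 1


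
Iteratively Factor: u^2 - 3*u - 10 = (u - 5)*(u + 2)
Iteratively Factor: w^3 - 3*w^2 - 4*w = (w + 1)*(w^2 - 4*w) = (w - 4)*(w + 1)*(w)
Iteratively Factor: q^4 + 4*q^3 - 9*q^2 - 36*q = (q)*(q^3 + 4*q^2 - 9*q - 36) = q*(q - 3)*(q^2 + 7*q + 12) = q*(q - 3)*(q + 4)*(q + 3)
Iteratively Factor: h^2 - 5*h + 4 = (h - 4)*(h - 1)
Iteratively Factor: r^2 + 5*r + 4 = (r + 1)*(r + 4)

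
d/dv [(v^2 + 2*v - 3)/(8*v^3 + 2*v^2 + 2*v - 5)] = 2*(-4*v^4 - 16*v^3 + 35*v^2 + v - 2)/(64*v^6 + 32*v^5 + 36*v^4 - 72*v^3 - 16*v^2 - 20*v + 25)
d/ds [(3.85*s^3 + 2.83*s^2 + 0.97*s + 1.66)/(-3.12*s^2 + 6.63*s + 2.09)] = (-12.012*s^4 + 51.051*s^3 + 45.9288*s^2 + 22.1878*s - 8.9785)/(9.7344*s^4 - 41.3712*s^3 + 30.9153*s^2 + 27.7134*s + 4.3681)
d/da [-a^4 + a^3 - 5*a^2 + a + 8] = -4*a^3 + 3*a^2 - 10*a + 1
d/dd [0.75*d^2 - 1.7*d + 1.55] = 1.5*d - 1.7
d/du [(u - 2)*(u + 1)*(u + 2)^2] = 4*u^3 + 9*u^2 - 4*u - 12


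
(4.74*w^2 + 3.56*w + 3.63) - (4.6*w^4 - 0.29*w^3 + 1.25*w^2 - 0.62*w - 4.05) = -4.6*w^4 + 0.29*w^3 + 3.49*w^2 + 4.18*w + 7.68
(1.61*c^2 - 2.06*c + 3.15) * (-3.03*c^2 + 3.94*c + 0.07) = -4.8783*c^4 + 12.5852*c^3 - 17.5482*c^2 + 12.2668*c + 0.2205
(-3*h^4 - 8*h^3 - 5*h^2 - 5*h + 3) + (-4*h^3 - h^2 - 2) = -3*h^4 - 12*h^3 - 6*h^2 - 5*h + 1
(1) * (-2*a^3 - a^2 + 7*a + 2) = -2*a^3 - a^2 + 7*a + 2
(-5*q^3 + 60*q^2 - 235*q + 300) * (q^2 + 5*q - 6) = -5*q^5 + 35*q^4 + 95*q^3 - 1235*q^2 + 2910*q - 1800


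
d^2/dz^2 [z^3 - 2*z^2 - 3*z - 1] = 6*z - 4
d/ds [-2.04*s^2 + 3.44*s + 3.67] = 3.44 - 4.08*s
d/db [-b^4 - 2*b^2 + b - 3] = -4*b^3 - 4*b + 1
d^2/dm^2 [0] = 0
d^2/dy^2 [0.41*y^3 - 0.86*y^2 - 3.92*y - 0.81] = 2.46*y - 1.72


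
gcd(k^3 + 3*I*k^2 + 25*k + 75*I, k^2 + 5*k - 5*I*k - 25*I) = k - 5*I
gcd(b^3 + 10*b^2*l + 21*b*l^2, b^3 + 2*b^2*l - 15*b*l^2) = b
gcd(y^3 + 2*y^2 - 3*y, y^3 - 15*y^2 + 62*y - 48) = y - 1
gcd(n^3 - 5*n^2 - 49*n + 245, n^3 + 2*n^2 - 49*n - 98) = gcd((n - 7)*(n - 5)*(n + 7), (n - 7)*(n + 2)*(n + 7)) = n^2 - 49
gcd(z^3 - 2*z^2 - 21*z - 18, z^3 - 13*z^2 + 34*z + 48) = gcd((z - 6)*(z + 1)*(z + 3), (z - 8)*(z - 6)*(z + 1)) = z^2 - 5*z - 6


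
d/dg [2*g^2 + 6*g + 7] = 4*g + 6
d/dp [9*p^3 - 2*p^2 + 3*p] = 27*p^2 - 4*p + 3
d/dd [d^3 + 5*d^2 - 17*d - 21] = 3*d^2 + 10*d - 17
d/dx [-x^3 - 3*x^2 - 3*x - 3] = -3*x^2 - 6*x - 3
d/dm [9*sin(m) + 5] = 9*cos(m)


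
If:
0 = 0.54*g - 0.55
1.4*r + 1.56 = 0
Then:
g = 1.02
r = -1.11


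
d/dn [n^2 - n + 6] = 2*n - 1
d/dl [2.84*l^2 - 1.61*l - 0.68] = 5.68*l - 1.61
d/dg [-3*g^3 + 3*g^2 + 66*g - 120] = -9*g^2 + 6*g + 66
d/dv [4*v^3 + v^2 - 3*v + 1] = 12*v^2 + 2*v - 3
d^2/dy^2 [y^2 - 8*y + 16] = 2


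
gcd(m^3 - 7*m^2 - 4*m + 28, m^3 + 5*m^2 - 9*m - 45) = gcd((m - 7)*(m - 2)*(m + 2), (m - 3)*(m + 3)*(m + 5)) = 1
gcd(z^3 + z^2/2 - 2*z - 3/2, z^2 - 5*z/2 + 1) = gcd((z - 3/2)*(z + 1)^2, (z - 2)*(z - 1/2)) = 1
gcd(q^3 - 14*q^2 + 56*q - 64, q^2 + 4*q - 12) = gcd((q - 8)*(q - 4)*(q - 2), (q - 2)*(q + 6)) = q - 2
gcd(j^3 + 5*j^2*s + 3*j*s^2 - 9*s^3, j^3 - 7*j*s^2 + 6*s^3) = -j^2 - 2*j*s + 3*s^2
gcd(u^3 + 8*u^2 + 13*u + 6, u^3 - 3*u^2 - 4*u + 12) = 1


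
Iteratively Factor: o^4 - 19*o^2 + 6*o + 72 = (o - 3)*(o^3 + 3*o^2 - 10*o - 24) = (o - 3)^2*(o^2 + 6*o + 8) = (o - 3)^2*(o + 4)*(o + 2)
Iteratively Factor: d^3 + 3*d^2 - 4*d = (d + 4)*(d^2 - d) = (d - 1)*(d + 4)*(d)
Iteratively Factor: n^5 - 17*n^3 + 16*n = (n + 4)*(n^4 - 4*n^3 - n^2 + 4*n) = (n - 1)*(n + 4)*(n^3 - 3*n^2 - 4*n) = (n - 4)*(n - 1)*(n + 4)*(n^2 + n) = (n - 4)*(n - 1)*(n + 1)*(n + 4)*(n)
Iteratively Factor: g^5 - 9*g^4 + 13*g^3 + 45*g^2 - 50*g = (g - 1)*(g^4 - 8*g^3 + 5*g^2 + 50*g) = (g - 1)*(g + 2)*(g^3 - 10*g^2 + 25*g) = (g - 5)*(g - 1)*(g + 2)*(g^2 - 5*g) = (g - 5)^2*(g - 1)*(g + 2)*(g)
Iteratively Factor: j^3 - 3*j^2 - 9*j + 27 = (j - 3)*(j^2 - 9) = (j - 3)^2*(j + 3)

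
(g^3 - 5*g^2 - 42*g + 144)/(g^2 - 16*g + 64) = (g^2 + 3*g - 18)/(g - 8)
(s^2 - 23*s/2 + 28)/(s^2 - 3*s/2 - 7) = (s - 8)/(s + 2)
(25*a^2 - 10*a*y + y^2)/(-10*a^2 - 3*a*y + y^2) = (-5*a + y)/(2*a + y)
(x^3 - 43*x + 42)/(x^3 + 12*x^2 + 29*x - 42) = (x - 6)/(x + 6)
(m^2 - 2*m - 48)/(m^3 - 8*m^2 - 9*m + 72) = (m + 6)/(m^2 - 9)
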